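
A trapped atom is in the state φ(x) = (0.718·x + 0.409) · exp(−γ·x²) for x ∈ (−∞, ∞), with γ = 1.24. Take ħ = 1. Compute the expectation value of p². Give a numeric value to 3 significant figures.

p² φ = −ħ² d²φ/dx²; ⟨p²⟩ = −ħ² ∫ φ*·φ'' dx / ∫|φ|² dx.
Expand each integrand as polynomial × e^(−2γx²) and use ∫x^(2j)·e^(−2γx²) dx = (2j−1)!!/(4γ)^j · √(π/(2γ)), odd powers → 0; here √(π/(2γ)) = 1.1255. Differentiate with the product rule, d/dx e^(−γx²) = −2γx·e^(−γx²).
State is unnormalized: ∫|φ|² dx = 0.30526, and ∫φ*·(−ħ² φ'') dx = 0.66863, so ⟨p²⟩ = 0.66863 / 0.30526.
⟨p²⟩ = 2.1904.

2.19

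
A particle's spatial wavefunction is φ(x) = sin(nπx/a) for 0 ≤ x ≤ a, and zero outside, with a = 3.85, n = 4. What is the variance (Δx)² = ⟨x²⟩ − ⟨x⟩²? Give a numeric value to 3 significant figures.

Compute ⟨x⟩ and ⟨x²⟩ separately, then (Δx)² = ⟨x²⟩ − ⟨x⟩².
With sin²θ = (1 − cos2θ)/2 on 0 ≤ x ≤ a: ∫sin²(nπx/a) dx = a/2, ∫x·sin²(nπx/a) dx = a²/4, ∫x²·sin²(nπx/a) dx = a³·(1/6 − 1/(4n²π²)); higher powers xᵏ the same way, integrating xᵏ·cos(2nπx/a) by parts.
Normalization: ∫|φ|² dx = 1.9250.
⟨x⟩ = 1.9250 and ⟨x²⟩ = 4.8939.
(Δx)² = 4.8939 − (1.9250)² = 1.1883.

1.19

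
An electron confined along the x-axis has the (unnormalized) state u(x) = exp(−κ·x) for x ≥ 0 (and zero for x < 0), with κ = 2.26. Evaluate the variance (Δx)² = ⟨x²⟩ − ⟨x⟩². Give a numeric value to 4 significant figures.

0.04895

Compute ⟨x⟩ and ⟨x²⟩ separately, then (Δx)² = ⟨x²⟩ − ⟨x⟩².
Every integrand reduces to terms xʲ·e^(−2κx) on [0, ∞); use ∫₀^∞ xʲ·e^(−2κx) dx = j!/(2κ)^(j+1).
Normalization: ∫|u|² dx = 0.22124.
⟨x⟩ = 0.22124 and ⟨x²⟩ = 0.097893.
(Δx)² = 0.097893 − (0.22124)² = 0.048947.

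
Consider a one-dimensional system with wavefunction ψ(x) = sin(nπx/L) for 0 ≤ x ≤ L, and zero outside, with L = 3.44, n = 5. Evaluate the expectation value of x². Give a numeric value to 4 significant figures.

3.921

⟨x²⟩ = ∫ x²·|ψ|² dx / ∫|ψ|² dx (integrals over the domain).
With sin²θ = (1 − cos2θ)/2 on 0 ≤ x ≤ L: ∫sin²(nπx/L) dx = L/2, ∫x·sin²(nπx/L) dx = L²/4, ∫x²·sin²(nπx/L) dx = L³·(1/6 − 1/(4n²π²)); higher powers xᵏ the same way, integrating xᵏ·cos(2nπx/L) by parts.
State is unnormalized: ∫|ψ|² dx = 1.7200, and ∫ψ*·x²·ψ dx = 6.7434, so ⟨x²⟩ = 6.7434 / 1.7200.
⟨x²⟩ = 3.9206.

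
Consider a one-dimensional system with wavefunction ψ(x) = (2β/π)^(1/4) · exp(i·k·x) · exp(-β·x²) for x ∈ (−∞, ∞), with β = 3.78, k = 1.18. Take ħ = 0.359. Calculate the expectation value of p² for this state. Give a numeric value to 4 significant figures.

p² ψ = −ħ² d²ψ/dx²; ⟨p²⟩ = −ħ² ∫ ψ*·ψ'' dx.
Gaussian moments: ∫x^(2j)·e^(−2βx²) dx = (2j−1)!!/(4β)^j · √(π/(2β)), odd powers integrate to 0; here √(π/(2β)) = 0.64464. Derivatives: ψ′ = (ik − 2βx)·ψ, ψ″ = ((ik − 2βx)² − 2β)·ψ; the odd-in-x pieces drop out.
⟨p²⟩ = 0.66662.

0.6666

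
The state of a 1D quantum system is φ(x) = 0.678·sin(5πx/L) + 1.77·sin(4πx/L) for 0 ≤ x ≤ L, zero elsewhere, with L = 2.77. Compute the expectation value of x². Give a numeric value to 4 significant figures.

1.509

⟨x²⟩ = ∫ x²·|φ|² dx / ∫|φ|² dx (integrals over the domain).
On 0 ≤ x ≤ L (j ≠ l): ∫sin²(jπx/L) dx = L/2, ∫sin(jπx/L)·sin(lπx/L) dx = 0; diagonal moments ∫x·sin²(jπx/L) dx = L²/4, ∫x²·sin²(jπx/L) dx = L³·(1/6 − 1/(4j²π²)); cross terms ∫x·sin(jπx/L)·sin(lπx/L) dx = 0 for j + l even and −4jlL²/(π²(j² − l²)²) for j + l odd, ∫x²·sin(jπx/L)·sin(lπx/L) dx = (−1)^(j+l)·4jlL³/(π²(j² − l²)²); higher powers the same way via product-to-sum and parts.
State is unnormalized: ∫|φ|² dx = 4.9757, and ∫φ*·x²·φ dx = 7.5060, so ⟨x²⟩ = 7.5060 / 4.9757.
⟨x²⟩ = 1.5085.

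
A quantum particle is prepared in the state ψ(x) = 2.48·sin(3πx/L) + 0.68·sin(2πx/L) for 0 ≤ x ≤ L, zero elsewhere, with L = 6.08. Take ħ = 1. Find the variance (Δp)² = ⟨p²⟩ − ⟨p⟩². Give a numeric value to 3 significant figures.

Compute ⟨p⟩ and ⟨p²⟩ separately; (Δp)² = ⟨p²⟩ − ⟨p⟩².
d²/dx² sin(jπx/L) = −(jπ/L)²·sin(jπx/L); on 0 ≤ x ≤ L, ∫sin²(jπx/L) dx = L/2 and ∫sin(jπx/L)·sin(lπx/L) dx = 0 for j ≠ l, so only diagonal terms survive in ∫|ψ|² and ∫ψ·ψ″; ∫ψ·ψ′ dx = [ψ²/2] between the walls = 0.
Normalization: ∫|ψ|² dx = 20.103.
⟨p⟩ = 0.0000 and ⟨p²⟩ = 2.3096.
(Δp)² = 2.3096 − (0.0000)² = 2.3096.

2.31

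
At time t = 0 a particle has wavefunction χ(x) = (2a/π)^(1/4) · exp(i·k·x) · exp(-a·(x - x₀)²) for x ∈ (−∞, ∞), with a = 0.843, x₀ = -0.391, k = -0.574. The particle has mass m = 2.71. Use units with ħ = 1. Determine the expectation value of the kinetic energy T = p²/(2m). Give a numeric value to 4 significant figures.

0.2163

T = −(ħ²/2m) d²/dx², so ⟨T⟩ = −(ħ²/2m) ∫ χ*·χ'' dx; with m = 2.71.
Gaussian moments (u = x − x₀): ∫u^(2j)·e^(−2au²) du = (2j−1)!!/(4a)^j · √(π/(2a)), odd powers integrate to 0; here √(π/(2a)) = 1.3650. Derivatives: χ′ = (ik − 2au)·χ, χ″ = ((ik − 2au)² − 2a)·χ; the odd-in-u pieces drop out.
⟨T⟩ = 0.21632.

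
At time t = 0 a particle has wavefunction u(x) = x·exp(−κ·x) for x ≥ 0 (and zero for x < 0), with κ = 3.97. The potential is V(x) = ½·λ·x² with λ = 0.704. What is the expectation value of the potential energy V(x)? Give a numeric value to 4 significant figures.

⟨V⟩ = ∫ V(x)·|u|² dx / ∫|u|² dx.
Every integrand reduces to terms xʲ·e^(−2κx) on [0, ∞); use ∫₀^∞ xʲ·e^(−2κx) dx = j!/(2κ)^(j+1).
State is unnormalized: ∫|u|² dx = 0.0039955, and ∫u*·V(x)·u dx = 0.00026770, so ⟨V⟩ = 0.00026770 / 0.0039955.
⟨V⟩ = 0.067001.

0.06700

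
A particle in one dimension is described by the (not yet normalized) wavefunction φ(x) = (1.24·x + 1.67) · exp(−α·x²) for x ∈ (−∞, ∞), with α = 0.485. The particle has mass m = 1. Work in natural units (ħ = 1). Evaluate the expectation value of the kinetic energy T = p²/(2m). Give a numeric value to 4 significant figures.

T = −(ħ²/2m) d²/dx², so ⟨T⟩ = −(ħ²/2m) ∫ φ*·φ'' dx / ∫|φ|² dx; with m = 1.
Expand each integrand as polynomial × e^(−2αx²) and use ∫x^(2j)·e^(−2αx²) dx = (2j−1)!!/(4α)^j · √(π/(2α)), odd powers → 0; here √(π/(2α)) = 1.7997. Differentiate with the product rule, d/dx e^(−αx²) = −2αx·e^(−αx²).
State is unnormalized: ∫|φ|² dx = 6.4454, and ∫φ*·(−ħ²/2m · φ'') dx = 2.2548, so ⟨T⟩ = 2.2548 / 6.4454.
⟨T⟩ = 0.34983.

0.3498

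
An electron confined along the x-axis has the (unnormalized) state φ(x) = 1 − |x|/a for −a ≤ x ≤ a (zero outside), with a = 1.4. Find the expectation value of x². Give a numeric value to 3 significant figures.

⟨x²⟩ = ∫ x²·|φ|² dx / ∫|φ|² dx (integrals over the domain).
φ is even, so ∫ over [−a, a] = 2∫₀ᵃ with φ = 1 − x/a there: ∫₀ᵃ (1 − x/a)² dx = a/3, ∫₀ᵃ x²(1 − x/a)² dx = a³/30, ∫₀ᵃ x⁴(1 − x/a)² dx = a⁵/105.
State is unnormalized: ∫|φ|² dx = 0.93333, and ∫φ*·x²·φ dx = 0.18293, so ⟨x²⟩ = 0.18293 / 0.93333.
⟨x²⟩ = 0.19600.

0.196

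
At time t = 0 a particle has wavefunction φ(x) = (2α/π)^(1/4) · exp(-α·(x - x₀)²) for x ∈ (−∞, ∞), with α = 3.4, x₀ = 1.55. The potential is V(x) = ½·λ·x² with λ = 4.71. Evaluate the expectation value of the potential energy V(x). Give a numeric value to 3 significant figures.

⟨V⟩ = ∫ V(x)·|φ|² dx.
Gaussian moments (u = x − x₀): ∫u^(2j)·e^(−2αu²) du = (2j−1)!!/(4α)^j · √(π/(2α)), odd powers integrate to 0; here √(π/(2α)) = 0.67971.
⟨V⟩ = 5.8310.

5.83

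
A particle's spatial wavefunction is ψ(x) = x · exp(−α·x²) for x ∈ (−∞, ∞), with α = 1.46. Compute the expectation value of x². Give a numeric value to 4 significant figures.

0.5137

⟨x²⟩ = ∫ x²·|ψ|² dx / ∫|ψ|² dx (integrals over the domain).
Expand each integrand as polynomial × e^(−2αx²) and use ∫x^(2j)·e^(−2αx²) dx = (2j−1)!!/(4α)^j · √(π/(2α)), odd powers → 0; here √(π/(2α)) = 1.0373.
State is unnormalized: ∫|ψ|² dx = 0.17761, and ∫ψ*·x²·ψ dx = 0.091239, so ⟨x²⟩ = 0.091239 / 0.17761.
⟨x²⟩ = 0.51370.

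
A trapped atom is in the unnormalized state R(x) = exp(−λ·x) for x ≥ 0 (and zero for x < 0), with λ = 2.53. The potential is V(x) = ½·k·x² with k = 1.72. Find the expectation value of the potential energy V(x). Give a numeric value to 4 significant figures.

0.06718

⟨V⟩ = ∫ V(x)·|R|² dx / ∫|R|² dx.
Every integrand reduces to terms xʲ·e^(−2λx) on [0, ∞); use ∫₀^∞ xʲ·e^(−2λx) dx = j!/(2λ)^(j+1).
State is unnormalized: ∫|R|² dx = 0.19763, and ∫R*·V(x)·R dx = 0.013276, so ⟨V⟩ = 0.013276 / 0.19763.
⟨V⟩ = 0.067178.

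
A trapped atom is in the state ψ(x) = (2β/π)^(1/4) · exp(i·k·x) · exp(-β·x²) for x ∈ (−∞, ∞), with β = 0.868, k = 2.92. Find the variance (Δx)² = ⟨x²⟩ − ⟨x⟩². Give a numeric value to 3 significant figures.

0.288

Compute ⟨x⟩ and ⟨x²⟩ separately, then (Δx)² = ⟨x²⟩ − ⟨x⟩².
Gaussian moments: ∫x^(2j)·e^(−2βx²) dx = (2j−1)!!/(4β)^j · √(π/(2β)), odd powers integrate to 0; here √(π/(2β)) = 1.3452.
⟨x⟩ = 0.0000 and ⟨x²⟩ = 0.28802.
(Δx)² = 0.28802 − (0.0000)² = 0.28802.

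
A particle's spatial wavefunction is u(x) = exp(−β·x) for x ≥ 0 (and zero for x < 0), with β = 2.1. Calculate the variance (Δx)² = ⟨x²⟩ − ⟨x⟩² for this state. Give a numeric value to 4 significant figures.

Compute ⟨x⟩ and ⟨x²⟩ separately, then (Δx)² = ⟨x²⟩ − ⟨x⟩².
Every integrand reduces to terms xʲ·e^(−2βx) on [0, ∞); use ∫₀^∞ xʲ·e^(−2βx) dx = j!/(2β)^(j+1).
Normalization: ∫|u|² dx = 0.23810.
⟨x⟩ = 0.23810 and ⟨x²⟩ = 0.11338.
(Δx)² = 0.11338 − (0.23810)² = 0.056689.

0.05669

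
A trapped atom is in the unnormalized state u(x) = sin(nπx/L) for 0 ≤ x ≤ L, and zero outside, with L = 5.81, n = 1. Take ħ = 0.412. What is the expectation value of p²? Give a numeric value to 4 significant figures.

p² u = −ħ² d²u/dx²; ⟨p²⟩ = −ħ² ∫ u*·u'' dx / ∫|u|² dx.
d/dx sin(nπx/L) = (nπ/L)·cos(nπx/L) and d²/dx² sin(nπx/L) = −(nπ/L)²·sin(nπx/L); on 0 ≤ x ≤ L, ∫sin²(nπx/L) dx = L/2 and ∫sin(nπx/L)·cos(nπx/L) dx = 0.
State is unnormalized: ∫|u|² dx = 2.9050, and ∫u*·(−ħ² u'') dx = 0.14417, so ⟨p²⟩ = 0.14417 / 2.9050.
⟨p²⟩ = 0.049630.

0.04963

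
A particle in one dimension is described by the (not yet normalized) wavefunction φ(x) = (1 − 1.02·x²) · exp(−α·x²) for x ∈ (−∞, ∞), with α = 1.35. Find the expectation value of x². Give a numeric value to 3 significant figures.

⟨x²⟩ = ∫ x²·|φ|² dx / ∫|φ|² dx (integrals over the domain).
Expand each integrand as polynomial × e^(−2αx²) and use ∫x^(2j)·e^(−2αx²) dx = (2j−1)!!/(4α)^j · √(π/(2α)), odd powers → 0; here √(π/(2α)) = 1.0787.
State is unnormalized: ∫|φ|² dx = 0.78664, and ∫φ*·x²·φ dx = 0.080272, so ⟨x²⟩ = 0.080272 / 0.78664.
⟨x²⟩ = 0.10204.

0.102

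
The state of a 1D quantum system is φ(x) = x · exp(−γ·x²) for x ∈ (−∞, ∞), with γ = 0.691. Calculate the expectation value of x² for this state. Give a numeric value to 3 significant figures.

1.09

⟨x²⟩ = ∫ x²·|φ|² dx / ∫|φ|² dx (integrals over the domain).
Expand each integrand as polynomial × e^(−2γx²) and use ∫x^(2j)·e^(−2γx²) dx = (2j−1)!!/(4γ)^j · √(π/(2γ)), odd powers → 0; here √(π/(2γ)) = 1.5077.
State is unnormalized: ∫|φ|² dx = 0.54549, and ∫φ*·x²·φ dx = 0.59206, so ⟨x²⟩ = 0.59206 / 0.54549.
⟨x²⟩ = 1.0854.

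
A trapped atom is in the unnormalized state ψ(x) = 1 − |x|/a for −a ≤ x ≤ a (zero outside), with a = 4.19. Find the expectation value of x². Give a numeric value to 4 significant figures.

1.756

⟨x²⟩ = ∫ x²·|ψ|² dx / ∫|ψ|² dx (integrals over the domain).
ψ is even, so ∫ over [−a, a] = 2∫₀ᵃ with ψ = 1 − x/a there: ∫₀ᵃ (1 − x/a)² dx = a/3, ∫₀ᵃ x²(1 − x/a)² dx = a³/30, ∫₀ᵃ x⁴(1 − x/a)² dx = a⁵/105.
State is unnormalized: ∫|ψ|² dx = 2.7933, and ∫ψ*·x²·ψ dx = 4.9040, so ⟨x²⟩ = 4.9040 / 2.7933.
⟨x²⟩ = 1.7556.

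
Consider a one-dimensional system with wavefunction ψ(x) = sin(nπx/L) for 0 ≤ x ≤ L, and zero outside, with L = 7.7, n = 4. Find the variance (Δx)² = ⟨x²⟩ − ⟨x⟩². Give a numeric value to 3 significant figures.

Compute ⟨x⟩ and ⟨x²⟩ separately, then (Δx)² = ⟨x²⟩ − ⟨x⟩².
With sin²θ = (1 − cos2θ)/2 on 0 ≤ x ≤ L: ∫sin²(nπx/L) dx = L/2, ∫x·sin²(nπx/L) dx = L²/4, ∫x²·sin²(nπx/L) dx = L³·(1/6 − 1/(4n²π²)); higher powers xᵏ the same way, integrating xᵏ·cos(2nπx/L) by parts.
Normalization: ∫|ψ|² dx = 3.8500.
⟨x⟩ = 3.8500 and ⟨x²⟩ = 19.576.
(Δx)² = 19.576 − (3.8500)² = 4.7531.

4.75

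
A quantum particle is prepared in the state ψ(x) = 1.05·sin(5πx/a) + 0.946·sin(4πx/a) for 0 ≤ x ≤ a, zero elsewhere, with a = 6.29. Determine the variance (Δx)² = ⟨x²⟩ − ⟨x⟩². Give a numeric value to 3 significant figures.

Compute ⟨x⟩ and ⟨x²⟩ separately, then (Δx)² = ⟨x²⟩ − ⟨x⟩².
On 0 ≤ x ≤ a (j ≠ l): ∫sin²(jπx/a) dx = a/2, ∫sin(jπx/a)·sin(lπx/a) dx = 0; diagonal moments ∫x·sin²(jπx/a) dx = a²/4, ∫x²·sin²(jπx/a) dx = a³·(1/6 − 1/(4j²π²)); cross terms ∫x·sin(jπx/a)·sin(lπx/a) dx = 0 for j + l even and −4jla²/(π²(j² − l²)²) for j + l odd, ∫x²·sin(jπx/a)·sin(lπx/a) dx = (−1)^(j+l)·4jla³/(π²(j² − l²)²); higher powers the same way via product-to-sum and parts.
Normalization: ∫|ψ|² dx = 6.2819.
⟨x⟩ = 1.8929 and ⟨x²⟩ = 5.2121.
(Δx)² = 5.2121 − (1.8929)² = 1.6290.

1.63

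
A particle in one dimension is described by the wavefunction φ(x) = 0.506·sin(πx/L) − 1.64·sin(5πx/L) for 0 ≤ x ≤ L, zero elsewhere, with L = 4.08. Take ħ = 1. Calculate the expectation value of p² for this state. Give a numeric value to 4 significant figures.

p² φ = −ħ² d²φ/dx²; ⟨p²⟩ = −ħ² ∫ φ*·φ'' dx / ∫|φ|² dx.
d²/dx² sin(jπx/L) = −(jπ/L)²·sin(jπx/L); on 0 ≤ x ≤ L, ∫sin²(jπx/L) dx = L/2 and ∫sin(jπx/L)·sin(lπx/L) dx = 0 for j ≠ l, so only diagonal terms survive in ∫|φ|² and ∫φ·φ″; ∫φ·φ′ dx = [φ²/2] between the walls = 0.
State is unnormalized: ∫|φ|² dx = 6.0091, and ∫φ*·(−ħ² φ'') dx = 81.637, so ⟨p²⟩ = 81.637 / 6.0091.
⟨p²⟩ = 13.586.

13.59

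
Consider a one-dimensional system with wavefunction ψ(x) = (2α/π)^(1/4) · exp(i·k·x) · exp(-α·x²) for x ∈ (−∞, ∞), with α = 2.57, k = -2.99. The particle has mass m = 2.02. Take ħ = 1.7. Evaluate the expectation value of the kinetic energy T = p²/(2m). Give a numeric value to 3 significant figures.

8.23

T = −(ħ²/2m) d²/dx², so ⟨T⟩ = −(ħ²/2m) ∫ ψ*·ψ'' dx; with m = 2.02.
Gaussian moments: ∫x^(2j)·e^(−2αx²) dx = (2j−1)!!/(4α)^j · √(π/(2α)), odd powers integrate to 0; here √(π/(2α)) = 0.78180. Derivatives: ψ′ = (ik − 2αx)·ψ, ψ″ = ((ik − 2αx)² − 2α)·ψ; the odd-in-x pieces drop out.
⟨T⟩ = 8.2337.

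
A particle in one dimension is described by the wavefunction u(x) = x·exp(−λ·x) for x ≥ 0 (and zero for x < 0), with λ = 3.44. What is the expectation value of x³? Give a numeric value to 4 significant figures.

⟨x³⟩ = ∫ x³·|u|² dx / ∫|u|² dx (integrals over the domain).
Every integrand reduces to terms xʲ·e^(−2λx) on [0, ∞); use ∫₀^∞ xʲ·e^(−2λx) dx = j!/(2λ)^(j+1).
State is unnormalized: ∫|u|² dx = 0.0061414, and ∫u*·x³·u dx = 0.0011315, so ⟨x³⟩ = 0.0011315 / 0.0061414.
⟨x³⟩ = 0.18424.

0.1842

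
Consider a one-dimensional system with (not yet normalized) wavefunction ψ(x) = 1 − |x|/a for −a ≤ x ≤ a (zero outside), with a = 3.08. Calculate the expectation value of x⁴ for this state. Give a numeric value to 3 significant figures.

2.57

⟨x⁴⟩ = ∫ x⁴·|ψ|² dx / ∫|ψ|² dx (integrals over the domain).
ψ is even, so ∫ over [−a, a] = 2∫₀ᵃ with ψ = 1 − x/a there: ∫₀ᵃ (1 − x/a)² dx = a/3, ∫₀ᵃ x²(1 − x/a)² dx = a³/30, ∫₀ᵃ x⁴(1 − x/a)² dx = a⁵/105.
State is unnormalized: ∫|ψ|² dx = 2.0533, and ∫ψ*·x⁴·ψ dx = 5.2795, so ⟨x⁴⟩ = 5.2795 / 2.0533.
⟨x⁴⟩ = 2.5712.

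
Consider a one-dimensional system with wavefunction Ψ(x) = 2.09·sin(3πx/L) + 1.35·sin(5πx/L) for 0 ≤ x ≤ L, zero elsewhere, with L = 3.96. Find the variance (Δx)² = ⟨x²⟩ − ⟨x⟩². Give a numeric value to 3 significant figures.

Compute ⟨x⟩ and ⟨x²⟩ separately, then (Δx)² = ⟨x²⟩ − ⟨x⟩².
On 0 ≤ x ≤ L (j ≠ l): ∫sin²(jπx/L) dx = L/2, ∫sin(jπx/L)·sin(lπx/L) dx = 0; diagonal moments ∫x·sin²(jπx/L) dx = L²/4, ∫x²·sin²(jπx/L) dx = L³·(1/6 − 1/(4j²π²)); cross terms ∫x·sin(jπx/L)·sin(lπx/L) dx = 0 for j + l even and −4jlL²/(π²(j² − l²)²) for j + l odd, ∫x²·sin(jπx/L)·sin(lπx/L) dx = (−1)^(j+l)·4jlL³/(π²(j² − l²)²); higher powers the same way via product-to-sum and parts.
Normalization: ∫|Ψ|² dx = 12.257.
⟨x⟩ = 1.9800 and ⟨x²⟩ = 5.8345.
(Δx)² = 5.8345 − (1.9800)² = 1.9141.

1.91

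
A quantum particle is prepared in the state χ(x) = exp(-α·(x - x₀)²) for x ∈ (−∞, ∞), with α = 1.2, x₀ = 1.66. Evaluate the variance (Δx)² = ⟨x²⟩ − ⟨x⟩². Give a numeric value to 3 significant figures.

Compute ⟨x⟩ and ⟨x²⟩ separately, then (Δx)² = ⟨x²⟩ − ⟨x⟩².
Gaussian moments (u = x − x₀): ∫u^(2j)·e^(−2αu²) du = (2j−1)!!/(4α)^j · √(π/(2α)), odd powers integrate to 0; here √(π/(2α)) = 1.1441.
Normalization: ∫|χ|² dx = 1.1441.
⟨x⟩ = 1.6600 and ⟨x²⟩ = 2.9639.
(Δx)² = 2.9639 − (1.6600)² = 0.20833.

0.208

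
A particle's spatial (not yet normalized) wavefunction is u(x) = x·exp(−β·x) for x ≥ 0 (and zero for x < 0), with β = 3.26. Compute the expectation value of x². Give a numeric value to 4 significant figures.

0.2823

⟨x²⟩ = ∫ x²·|u|² dx / ∫|u|² dx (integrals over the domain).
Every integrand reduces to terms xʲ·e^(−2βx) on [0, ∞); use ∫₀^∞ xʲ·e^(−2βx) dx = j!/(2β)^(j+1).
State is unnormalized: ∫|u|² dx = 0.0072158, and ∫u*·x²·u dx = 0.0020369, so ⟨x²⟩ = 0.0020369 / 0.0072158.
⟨x²⟩ = 0.28228.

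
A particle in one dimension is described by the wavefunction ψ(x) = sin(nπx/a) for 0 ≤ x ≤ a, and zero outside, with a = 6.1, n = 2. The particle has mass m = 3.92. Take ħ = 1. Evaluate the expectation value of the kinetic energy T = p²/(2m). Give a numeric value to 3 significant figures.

T = −(ħ²/2m) d²/dx², so ⟨T⟩ = −(ħ²/2m) ∫ ψ*·ψ'' dx / ∫|ψ|² dx; with m = 3.92.
d/dx sin(nπx/a) = (nπ/a)·cos(nπx/a) and d²/dx² sin(nπx/a) = −(nπ/a)²·sin(nπx/a); on 0 ≤ x ≤ a, ∫sin²(nπx/a) dx = a/2 and ∫sin(nπx/a)·cos(nπx/a) dx = 0.
State is unnormalized: ∫|ψ|² dx = 3.0500, and ∫ψ*·(−ħ²/2m · ψ'') dx = 0.41275, so ⟨T⟩ = 0.41275 / 3.0500.
⟨T⟩ = 0.13533.

0.135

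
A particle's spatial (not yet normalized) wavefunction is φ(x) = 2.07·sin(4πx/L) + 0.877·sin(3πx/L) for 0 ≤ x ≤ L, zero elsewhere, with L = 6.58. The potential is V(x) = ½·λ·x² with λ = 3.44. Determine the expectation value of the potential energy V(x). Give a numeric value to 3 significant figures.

13.9

⟨V⟩ = ∫ V(x)·|φ|² dx / ∫|φ|² dx.
On 0 ≤ x ≤ L (j ≠ l): ∫sin²(jπx/L) dx = L/2, ∫sin(jπx/L)·sin(lπx/L) dx = 0; diagonal moments ∫x·sin²(jπx/L) dx = L²/4, ∫x²·sin²(jπx/L) dx = L³·(1/6 − 1/(4j²π²)); cross terms ∫x·sin(jπx/L)·sin(lπx/L) dx = 0 for j + l even and −4jlL²/(π²(j² − l²)²) for j + l odd, ∫x²·sin(jπx/L)·sin(lπx/L) dx = (−1)^(j+l)·4jlL³/(π²(j² − l²)²); higher powers the same way via product-to-sum and parts.
State is unnormalized: ∫|φ|² dx = 16.628, and ∫φ*·V(x)·φ dx = 231.79, so ⟨V⟩ = 231.79 / 16.628.
⟨V⟩ = 13.940.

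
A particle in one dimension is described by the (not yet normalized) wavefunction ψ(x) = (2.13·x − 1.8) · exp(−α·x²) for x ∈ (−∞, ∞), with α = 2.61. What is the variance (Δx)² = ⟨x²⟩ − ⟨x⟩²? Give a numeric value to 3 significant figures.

0.0785

Compute ⟨x⟩ and ⟨x²⟩ separately, then (Δx)² = ⟨x²⟩ − ⟨x⟩².
Expand each integrand as polynomial × e^(−2αx²) and use ∫x^(2j)·e^(−2αx²) dx = (2j−1)!!/(4α)^j · √(π/(2α)), odd powers → 0; here √(π/(2α)) = 0.77578.
Normalization: ∫|ψ|² dx = 2.8507.
⟨x⟩ = -0.19988 and ⟨x²⟩ = 0.11844.
(Δx)² = 0.11844 − (-0.19988)² = 0.078488.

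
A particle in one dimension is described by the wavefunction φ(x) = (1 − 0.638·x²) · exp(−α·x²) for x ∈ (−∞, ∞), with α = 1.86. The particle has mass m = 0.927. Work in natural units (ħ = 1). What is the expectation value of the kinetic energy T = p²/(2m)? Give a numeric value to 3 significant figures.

1.44

T = −(ħ²/2m) d²/dx², so ⟨T⟩ = −(ħ²/2m) ∫ φ*·φ'' dx / ∫|φ|² dx; with m = 0.927.
Expand each integrand as polynomial × e^(−2αx²) and use ∫x^(2j)·e^(−2αx²) dx = (2j−1)!!/(4α)^j · √(π/(2α)), odd powers → 0; here √(π/(2α)) = 0.91897. Differentiate with the product rule, d/dx e^(−αx²) = −2αx·e^(−αx²).
State is unnormalized: ∫|φ|² dx = 0.78164, and ∫φ*·(−ħ²/2m · φ'') dx = 1.1275, so ⟨T⟩ = 1.1275 / 0.78164.
⟨T⟩ = 1.4425.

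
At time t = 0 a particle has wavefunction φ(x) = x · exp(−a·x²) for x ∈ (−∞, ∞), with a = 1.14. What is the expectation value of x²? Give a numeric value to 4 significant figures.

⟨x²⟩ = ∫ x²·|φ|² dx / ∫|φ|² dx (integrals over the domain).
Expand each integrand as polynomial × e^(−2ax²) and use ∫x^(2j)·e^(−2ax²) dx = (2j−1)!!/(4a)^j · √(π/(2a)), odd powers → 0; here √(π/(2a)) = 1.1738.
State is unnormalized: ∫|φ|² dx = 0.25742, and ∫φ*·x²·φ dx = 0.16936, so ⟨x²⟩ = 0.16936 / 0.25742.
⟨x²⟩ = 0.65789.

0.6579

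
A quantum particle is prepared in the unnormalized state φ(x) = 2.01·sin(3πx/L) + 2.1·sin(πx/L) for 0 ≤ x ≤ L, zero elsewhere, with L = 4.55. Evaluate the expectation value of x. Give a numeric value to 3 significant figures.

2.28

⟨x⟩ = ∫ x·|φ|² dx / ∫|φ|² dx (integrals over the domain).
On 0 ≤ x ≤ L (j ≠ l): ∫sin²(jπx/L) dx = L/2, ∫sin(jπx/L)·sin(lπx/L) dx = 0; diagonal moments ∫x·sin²(jπx/L) dx = L²/4, ∫x²·sin²(jπx/L) dx = L³·(1/6 − 1/(4j²π²)); cross terms ∫x·sin(jπx/L)·sin(lπx/L) dx = 0 for j + l even and −4jlL²/(π²(j² − l²)²) for j + l odd, ∫x²·sin(jπx/L)·sin(lπx/L) dx = (−1)^(j+l)·4jlL³/(π²(j² − l²)²); higher powers the same way via product-to-sum and parts.
State is unnormalized: ∫|φ|² dx = 19.224, and ∫φ*·x·φ dx = 43.735, so ⟨x⟩ = 43.735 / 19.224.
⟨x⟩ = 2.2750.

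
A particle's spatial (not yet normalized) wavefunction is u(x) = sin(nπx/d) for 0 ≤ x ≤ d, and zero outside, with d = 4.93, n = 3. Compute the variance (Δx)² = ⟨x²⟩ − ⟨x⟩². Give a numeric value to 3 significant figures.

1.89

Compute ⟨x⟩ and ⟨x²⟩ separately, then (Δx)² = ⟨x²⟩ − ⟨x⟩².
With sin²θ = (1 − cos2θ)/2 on 0 ≤ x ≤ d: ∫sin²(nπx/d) dx = d/2, ∫x·sin²(nπx/d) dx = d²/4, ∫x²·sin²(nπx/d) dx = d³·(1/6 − 1/(4n²π²)); higher powers xᵏ the same way, integrating xᵏ·cos(2nπx/d) by parts.
Normalization: ∫|u|² dx = 2.4650.
⟨x⟩ = 2.4650 and ⟨x²⟩ = 7.9648.
(Δx)² = 7.9648 − (2.4650)² = 1.8886.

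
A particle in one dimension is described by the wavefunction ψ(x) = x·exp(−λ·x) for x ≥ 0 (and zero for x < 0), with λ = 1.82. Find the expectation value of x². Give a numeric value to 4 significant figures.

⟨x²⟩ = ∫ x²·|ψ|² dx / ∫|ψ|² dx (integrals over the domain).
Every integrand reduces to terms xʲ·e^(−2λx) on [0, ∞); use ∫₀^∞ xʲ·e^(−2λx) dx = j!/(2λ)^(j+1).
State is unnormalized: ∫|ψ|² dx = 0.041469, and ∫ψ*·x²·ψ dx = 0.037558, so ⟨x²⟩ = 0.037558 / 0.041469.
⟨x²⟩ = 0.90569.

0.9057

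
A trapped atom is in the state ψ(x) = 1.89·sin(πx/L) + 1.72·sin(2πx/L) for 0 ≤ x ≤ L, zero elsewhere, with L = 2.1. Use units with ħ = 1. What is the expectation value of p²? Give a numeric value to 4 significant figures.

p² ψ = −ħ² d²ψ/dx²; ⟨p²⟩ = −ħ² ∫ ψ*·ψ'' dx / ∫|ψ|² dx.
d²/dx² sin(jπx/L) = −(jπ/L)²·sin(jπx/L); on 0 ≤ x ≤ L, ∫sin²(jπx/L) dx = L/2 and ∫sin(jπx/L)·sin(lπx/L) dx = 0 for j ≠ l, so only diagonal terms survive in ∫|ψ|² and ∫ψ·ψ″; ∫ψ·ψ′ dx = [ψ²/2] between the walls = 0.
State is unnormalized: ∫|ψ|² dx = 6.8570, and ∫ψ*·(−ħ² ψ'') dx = 36.202, so ⟨p²⟩ = 36.202 / 6.8570.
⟨p²⟩ = 5.2795.

5.280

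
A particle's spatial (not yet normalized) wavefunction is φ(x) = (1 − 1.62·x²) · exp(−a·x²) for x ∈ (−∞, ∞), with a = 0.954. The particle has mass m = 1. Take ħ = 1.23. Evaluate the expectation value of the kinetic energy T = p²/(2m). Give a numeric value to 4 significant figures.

T = −(ħ²/2m) d²/dx², so ⟨T⟩ = −(ħ²/2m) ∫ φ*·φ'' dx / ∫|φ|² dx; with m = 1.
Expand each integrand as polynomial × e^(−2ax²) and use ∫x^(2j)·e^(−2ax²) dx = (2j−1)!!/(4a)^j · √(π/(2a)), odd powers → 0; here √(π/(2a)) = 1.2832. Differentiate with the product rule, d/dx e^(−ax²) = −2ax·e^(−ax²).
State is unnormalized: ∫|φ|² dx = 0.88746, and ∫φ*·(−ħ²/2m · φ'') dx = 2.8805, so ⟨T⟩ = 2.8805 / 0.88746.
⟨T⟩ = 3.2457.

3.246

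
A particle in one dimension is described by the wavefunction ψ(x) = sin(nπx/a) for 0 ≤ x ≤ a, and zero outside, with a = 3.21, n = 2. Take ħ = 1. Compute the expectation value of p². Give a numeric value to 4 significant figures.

p² ψ = −ħ² d²ψ/dx²; ⟨p²⟩ = −ħ² ∫ ψ*·ψ'' dx / ∫|ψ|² dx.
d/dx sin(nπx/a) = (nπ/a)·cos(nπx/a) and d²/dx² sin(nπx/a) = −(nπ/a)²·sin(nπx/a); on 0 ≤ x ≤ a, ∫sin²(nπx/a) dx = a/2 and ∫sin(nπx/a)·cos(nπx/a) dx = 0.
State is unnormalized: ∫|ψ|² dx = 1.6050, and ∫ψ*·(−ħ² ψ'') dx = 6.1493, so ⟨p²⟩ = 6.1493 / 1.6050.
⟨p²⟩ = 3.8313.

3.831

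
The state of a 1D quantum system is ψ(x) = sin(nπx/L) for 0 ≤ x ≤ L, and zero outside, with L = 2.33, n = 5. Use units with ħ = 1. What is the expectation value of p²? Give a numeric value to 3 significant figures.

45.4

p² ψ = −ħ² d²ψ/dx²; ⟨p²⟩ = −ħ² ∫ ψ*·ψ'' dx / ∫|ψ|² dx.
d/dx sin(nπx/L) = (nπ/L)·cos(nπx/L) and d²/dx² sin(nπx/L) = −(nπ/L)²·sin(nπx/L); on 0 ≤ x ≤ L, ∫sin²(nπx/L) dx = L/2 and ∫sin(nπx/L)·cos(nπx/L) dx = 0.
State is unnormalized: ∫|ψ|² dx = 1.1650, and ∫ψ*·(−ħ² ψ'') dx = 52.949, so ⟨p²⟩ = 52.949 / 1.1650.
⟨p²⟩ = 45.449.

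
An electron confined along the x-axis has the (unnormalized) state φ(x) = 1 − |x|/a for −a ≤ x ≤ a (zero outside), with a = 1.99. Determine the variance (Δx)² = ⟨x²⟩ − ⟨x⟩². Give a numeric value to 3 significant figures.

Compute ⟨x⟩ and ⟨x²⟩ separately, then (Δx)² = ⟨x²⟩ − ⟨x⟩².
φ is even, so ∫ over [−a, a] = 2∫₀ᵃ with φ = 1 − x/a there: ∫₀ᵃ (1 − x/a)² dx = a/3, ∫₀ᵃ x²(1 − x/a)² dx = a³/30, ∫₀ᵃ x⁴(1 − x/a)² dx = a⁵/105.
Normalization: ∫|φ|² dx = 1.3267.
⟨x⟩ = 0.0000 and ⟨x²⟩ = 0.39601.
(Δx)² = 0.39601 − (0.0000)² = 0.39601.

0.396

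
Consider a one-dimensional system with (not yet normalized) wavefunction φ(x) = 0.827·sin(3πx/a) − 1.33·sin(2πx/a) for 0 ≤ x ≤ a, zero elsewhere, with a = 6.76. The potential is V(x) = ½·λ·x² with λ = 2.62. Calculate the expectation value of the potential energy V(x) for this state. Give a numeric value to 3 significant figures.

29.8

⟨V⟩ = ∫ V(x)·|φ|² dx / ∫|φ|² dx.
On 0 ≤ x ≤ a (j ≠ l): ∫sin²(jπx/a) dx = a/2, ∫sin(jπx/a)·sin(lπx/a) dx = 0; diagonal moments ∫x·sin²(jπx/a) dx = a²/4, ∫x²·sin²(jπx/a) dx = a³·(1/6 − 1/(4j²π²)); cross terms ∫x·sin(jπx/a)·sin(lπx/a) dx = 0 for j + l even and −4jla²/(π²(j² − l²)²) for j + l odd, ∫x²·sin(jπx/a)·sin(lπx/a) dx = (−1)^(j+l)·4jla³/(π²(j² − l²)²); higher powers the same way via product-to-sum and parts.
State is unnormalized: ∫|φ|² dx = 8.2906, and ∫φ*·V(x)·φ dx = 246.71, so ⟨V⟩ = 246.71 / 8.2906.
⟨V⟩ = 29.758.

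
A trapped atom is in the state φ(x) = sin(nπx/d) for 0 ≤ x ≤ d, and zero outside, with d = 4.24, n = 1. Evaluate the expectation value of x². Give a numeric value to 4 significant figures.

5.082

⟨x²⟩ = ∫ x²·|φ|² dx / ∫|φ|² dx (integrals over the domain).
With sin²θ = (1 − cos2θ)/2 on 0 ≤ x ≤ d: ∫sin²(nπx/d) dx = d/2, ∫x·sin²(nπx/d) dx = d²/4, ∫x²·sin²(nπx/d) dx = d³·(1/6 − 1/(4n²π²)); higher powers xᵏ the same way, integrating xᵏ·cos(2nπx/d) by parts.
State is unnormalized: ∫|φ|² dx = 2.1200, and ∫φ*·x²·φ dx = 10.773, so ⟨x²⟩ = 10.773 / 2.1200.
⟨x²⟩ = 5.0818.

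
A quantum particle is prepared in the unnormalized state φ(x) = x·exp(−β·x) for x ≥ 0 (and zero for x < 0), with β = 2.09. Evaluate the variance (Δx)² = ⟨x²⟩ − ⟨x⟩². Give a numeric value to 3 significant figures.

Compute ⟨x⟩ and ⟨x²⟩ separately, then (Δx)² = ⟨x²⟩ − ⟨x⟩².
Every integrand reduces to terms xʲ·e^(−2βx) on [0, ∞); use ∫₀^∞ xʲ·e^(−2βx) dx = j!/(2β)^(j+1).
Normalization: ∫|φ|² dx = 0.027384.
⟨x⟩ = 0.71770 and ⟨x²⟩ = 0.68680.
(Δx)² = 0.68680 − (0.71770)² = 0.17170.

0.172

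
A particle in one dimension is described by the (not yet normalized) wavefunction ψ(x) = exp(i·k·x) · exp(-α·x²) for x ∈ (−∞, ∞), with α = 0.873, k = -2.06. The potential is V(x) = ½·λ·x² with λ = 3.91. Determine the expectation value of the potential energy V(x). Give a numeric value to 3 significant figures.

0.560

⟨V⟩ = ∫ V(x)·|ψ|² dx / ∫|ψ|² dx.
Gaussian moments: ∫x^(2j)·e^(−2αx²) dx = (2j−1)!!/(4α)^j · √(π/(2α)), odd powers integrate to 0; here √(π/(2α)) = 1.3414.
State is unnormalized: ∫|ψ|² dx = 1.3414, and ∫ψ*·V(x)·ψ dx = 0.75097, so ⟨V⟩ = 0.75097 / 1.3414.
⟨V⟩ = 0.55985.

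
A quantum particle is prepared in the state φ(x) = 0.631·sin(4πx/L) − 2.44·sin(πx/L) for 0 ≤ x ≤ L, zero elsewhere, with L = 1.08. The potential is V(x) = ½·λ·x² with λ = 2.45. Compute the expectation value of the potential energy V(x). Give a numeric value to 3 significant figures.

0.418

⟨V⟩ = ∫ V(x)·|φ|² dx / ∫|φ|² dx.
On 0 ≤ x ≤ L (j ≠ l): ∫sin²(jπx/L) dx = L/2, ∫sin(jπx/L)·sin(lπx/L) dx = 0; diagonal moments ∫x·sin²(jπx/L) dx = L²/4, ∫x²·sin²(jπx/L) dx = L³·(1/6 − 1/(4j²π²)); cross terms ∫x·sin(jπx/L)·sin(lπx/L) dx = 0 for j + l even and −4jlL²/(π²(j² − l²)²) for j + l odd, ∫x²·sin(jπx/L)·sin(lπx/L) dx = (−1)^(j+l)·4jlL³/(π²(j² − l²)²); higher powers the same way via product-to-sum and parts.
State is unnormalized: ∫|φ|² dx = 3.4300, and ∫φ*·V(x)·φ dx = 1.4342, so ⟨V⟩ = 1.4342 / 3.4300.
⟨V⟩ = 0.41813.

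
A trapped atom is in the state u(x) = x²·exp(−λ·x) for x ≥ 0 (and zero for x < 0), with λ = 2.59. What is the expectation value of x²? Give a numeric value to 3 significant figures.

1.12

⟨x²⟩ = ∫ x²·|u|² dx / ∫|u|² dx (integrals over the domain).
Every integrand reduces to terms xʲ·e^(−2λx) on [0, ∞); use ∫₀^∞ xʲ·e^(−2λx) dx = j!/(2λ)^(j+1).
State is unnormalized: ∫|u|² dx = 0.0064352, and ∫u*·x²·u dx = 0.0071949, so ⟨x²⟩ = 0.0071949 / 0.0064352.
⟨x²⟩ = 1.1181.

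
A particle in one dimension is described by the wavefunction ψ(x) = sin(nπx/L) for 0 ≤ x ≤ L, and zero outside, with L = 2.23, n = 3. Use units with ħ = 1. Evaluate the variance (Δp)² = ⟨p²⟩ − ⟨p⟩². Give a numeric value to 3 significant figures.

Compute ⟨p⟩ and ⟨p²⟩ separately; (Δp)² = ⟨p²⟩ − ⟨p⟩².
d/dx sin(nπx/L) = (nπ/L)·cos(nπx/L) and d²/dx² sin(nπx/L) = −(nπ/L)²·sin(nπx/L); on 0 ≤ x ≤ L, ∫sin²(nπx/L) dx = L/2 and ∫sin(nπx/L)·cos(nπx/L) dx = 0.
Normalization: ∫|ψ|² dx = 1.1150.
⟨p⟩ = 0.0000 and ⟨p²⟩ = 17.862.
(Δp)² = 17.862 − (0.0000)² = 17.862.

17.9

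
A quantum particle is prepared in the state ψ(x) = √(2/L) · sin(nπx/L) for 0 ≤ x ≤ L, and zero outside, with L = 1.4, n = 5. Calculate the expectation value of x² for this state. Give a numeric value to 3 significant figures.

0.649

⟨x²⟩ = ∫ x²·|ψ|² dx (integrals over the domain).
With sin²θ = (1 − cos2θ)/2 on 0 ≤ x ≤ L: ∫sin²(nπx/L) dx = L/2, ∫x·sin²(nπx/L) dx = L²/4, ∫x²·sin²(nπx/L) dx = L³·(1/6 − 1/(4n²π²)); higher powers xᵏ the same way, integrating xᵏ·cos(2nπx/L) by parts.
⟨x²⟩ = 0.64936.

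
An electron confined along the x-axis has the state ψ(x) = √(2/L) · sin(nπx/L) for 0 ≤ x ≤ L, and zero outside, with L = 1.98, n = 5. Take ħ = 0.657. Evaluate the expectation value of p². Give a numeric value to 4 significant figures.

27.17

p² ψ = −ħ² d²ψ/dx²; ⟨p²⟩ = −ħ² ∫ ψ*·ψ'' dx.
d/dx sin(nπx/L) = (nπ/L)·cos(nπx/L) and d²/dx² sin(nπx/L) = −(nπ/L)²·sin(nπx/L); on 0 ≤ x ≤ L, ∫sin²(nπx/L) dx = L/2 and ∫sin(nπx/L)·cos(nπx/L) dx = 0.
⟨p²⟩ = 27.167.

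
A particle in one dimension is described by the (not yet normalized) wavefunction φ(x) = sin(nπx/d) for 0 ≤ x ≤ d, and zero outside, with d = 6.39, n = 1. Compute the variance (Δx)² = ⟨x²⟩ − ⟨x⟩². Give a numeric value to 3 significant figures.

1.33

Compute ⟨x⟩ and ⟨x²⟩ separately, then (Δx)² = ⟨x²⟩ − ⟨x⟩².
With sin²θ = (1 − cos2θ)/2 on 0 ≤ x ≤ d: ∫sin²(nπx/d) dx = d/2, ∫x·sin²(nπx/d) dx = d²/4, ∫x²·sin²(nπx/d) dx = d³·(1/6 − 1/(4n²π²)); higher powers xᵏ the same way, integrating xᵏ·cos(2nπx/d) by parts.
Normalization: ∫|φ|² dx = 3.1950.
⟨x⟩ = 3.1950 and ⟨x²⟩ = 11.542.
(Δx)² = 11.542 − (3.1950)² = 1.3341.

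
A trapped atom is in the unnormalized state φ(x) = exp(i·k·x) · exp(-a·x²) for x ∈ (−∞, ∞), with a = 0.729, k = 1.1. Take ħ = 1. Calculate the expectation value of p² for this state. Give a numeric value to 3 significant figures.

p² φ = −ħ² d²φ/dx²; ⟨p²⟩ = −ħ² ∫ φ*·φ'' dx / ∫|φ|² dx.
Gaussian moments: ∫x^(2j)·e^(−2ax²) dx = (2j−1)!!/(4a)^j · √(π/(2a)), odd powers integrate to 0; here √(π/(2a)) = 1.4679. Derivatives: φ′ = (ik − 2ax)·φ, φ″ = ((ik − 2ax)² − 2a)·φ; the odd-in-x pieces drop out.
State is unnormalized: ∫|φ|² dx = 1.4679, and ∫φ*·(−ħ² φ'') dx = 2.8463, so ⟨p²⟩ = 2.8463 / 1.4679.
⟨p²⟩ = 1.9390.

1.94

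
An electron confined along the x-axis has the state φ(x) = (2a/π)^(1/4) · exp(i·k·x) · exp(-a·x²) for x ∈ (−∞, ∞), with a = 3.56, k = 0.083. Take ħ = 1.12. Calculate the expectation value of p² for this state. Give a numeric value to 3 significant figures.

4.47

p² φ = −ħ² d²φ/dx²; ⟨p²⟩ = −ħ² ∫ φ*·φ'' dx.
Gaussian moments: ∫x^(2j)·e^(−2ax²) dx = (2j−1)!!/(4a)^j · √(π/(2a)), odd powers integrate to 0; here √(π/(2a)) = 0.66426. Derivatives: φ′ = (ik − 2ax)·φ, φ″ = ((ik − 2ax)² − 2a)·φ; the odd-in-x pieces drop out.
⟨p²⟩ = 4.4743.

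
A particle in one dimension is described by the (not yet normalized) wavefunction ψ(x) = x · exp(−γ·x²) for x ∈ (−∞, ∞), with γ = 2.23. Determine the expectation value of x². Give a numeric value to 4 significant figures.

0.3363

⟨x²⟩ = ∫ x²·|ψ|² dx / ∫|ψ|² dx (integrals over the domain).
Expand each integrand as polynomial × e^(−2γx²) and use ∫x^(2j)·e^(−2γx²) dx = (2j−1)!!/(4γ)^j · √(π/(2γ)), odd powers → 0; here √(π/(2γ)) = 0.83928.
State is unnormalized: ∫|ψ|² dx = 0.094090, and ∫ψ*·x²·ψ dx = 0.031645, so ⟨x²⟩ = 0.031645 / 0.094090.
⟨x²⟩ = 0.33632.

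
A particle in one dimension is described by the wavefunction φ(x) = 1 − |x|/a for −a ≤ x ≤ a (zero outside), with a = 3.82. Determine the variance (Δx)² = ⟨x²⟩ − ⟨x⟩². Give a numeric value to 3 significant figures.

1.46

Compute ⟨x⟩ and ⟨x²⟩ separately, then (Δx)² = ⟨x²⟩ − ⟨x⟩².
φ is even, so ∫ over [−a, a] = 2∫₀ᵃ with φ = 1 − x/a there: ∫₀ᵃ (1 − x/a)² dx = a/3, ∫₀ᵃ x²(1 − x/a)² dx = a³/30, ∫₀ᵃ x⁴(1 − x/a)² dx = a⁵/105.
Normalization: ∫|φ|² dx = 2.5467.
⟨x⟩ = 0.0000 and ⟨x²⟩ = 1.4592.
(Δx)² = 1.4592 − (0.0000)² = 1.4592.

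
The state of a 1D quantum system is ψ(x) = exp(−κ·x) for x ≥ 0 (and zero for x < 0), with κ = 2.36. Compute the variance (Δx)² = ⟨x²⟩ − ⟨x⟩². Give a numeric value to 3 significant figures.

0.0449

Compute ⟨x⟩ and ⟨x²⟩ separately, then (Δx)² = ⟨x²⟩ − ⟨x⟩².
Every integrand reduces to terms xʲ·e^(−2κx) on [0, ∞); use ∫₀^∞ xʲ·e^(−2κx) dx = j!/(2κ)^(j+1).
Normalization: ∫|ψ|² dx = 0.21186.
⟨x⟩ = 0.21186 and ⟨x²⟩ = 0.089773.
(Δx)² = 0.089773 − (0.21186)² = 0.044887.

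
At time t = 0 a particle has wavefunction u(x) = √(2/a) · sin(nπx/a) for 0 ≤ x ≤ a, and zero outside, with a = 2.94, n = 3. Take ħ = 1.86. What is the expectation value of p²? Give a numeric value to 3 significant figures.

35.6

p² u = −ħ² d²u/dx²; ⟨p²⟩ = −ħ² ∫ u*·u'' dx.
d/dx sin(nπx/a) = (nπ/a)·cos(nπx/a) and d²/dx² sin(nπx/a) = −(nπ/a)²·sin(nπx/a); on 0 ≤ x ≤ a, ∫sin²(nπx/a) dx = a/2 and ∫sin(nπx/a)·cos(nπx/a) dx = 0.
⟨p²⟩ = 35.553.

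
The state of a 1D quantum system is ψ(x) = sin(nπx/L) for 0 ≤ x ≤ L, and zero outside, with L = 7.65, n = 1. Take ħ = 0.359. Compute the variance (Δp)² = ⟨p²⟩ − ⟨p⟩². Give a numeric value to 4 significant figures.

Compute ⟨p⟩ and ⟨p²⟩ separately; (Δp)² = ⟨p²⟩ − ⟨p⟩².
d/dx sin(nπx/L) = (nπ/L)·cos(nπx/L) and d²/dx² sin(nπx/L) = −(nπ/L)²·sin(nπx/L); on 0 ≤ x ≤ L, ∫sin²(nπx/L) dx = L/2 and ∫sin(nπx/L)·cos(nπx/L) dx = 0.
Normalization: ∫|ψ|² dx = 3.8250.
⟨p⟩ = 0.0000 and ⟨p²⟩ = 0.021735.
(Δp)² = 0.021735 − (0.0000)² = 0.021735.

0.02174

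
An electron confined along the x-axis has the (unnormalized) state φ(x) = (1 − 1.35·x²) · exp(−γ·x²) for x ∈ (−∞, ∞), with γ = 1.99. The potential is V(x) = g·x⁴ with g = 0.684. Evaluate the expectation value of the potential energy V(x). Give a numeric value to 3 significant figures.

⟨V⟩ = ∫ V(x)·|φ|² dx / ∫|φ|² dx.
Expand each integrand as polynomial × e^(−2γx²) and use ∫x^(2j)·e^(−2γx²) dx = (2j−1)!!/(4γ)^j · √(π/(2γ)), odd powers → 0; here √(π/(2γ)) = 0.88845.
State is unnormalized: ∫|φ|² dx = 0.66376, and ∫φ*·V(x)·φ dx = 0.0089410, so ⟨V⟩ = 0.0089410 / 0.66376.
⟨V⟩ = 0.013470.

0.0135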